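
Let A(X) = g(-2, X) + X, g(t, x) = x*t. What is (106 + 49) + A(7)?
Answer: 148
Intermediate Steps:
g(t, x) = t*x
A(X) = -X (A(X) = -2*X + X = -X)
(106 + 49) + A(7) = (106 + 49) - 1*7 = 155 - 7 = 148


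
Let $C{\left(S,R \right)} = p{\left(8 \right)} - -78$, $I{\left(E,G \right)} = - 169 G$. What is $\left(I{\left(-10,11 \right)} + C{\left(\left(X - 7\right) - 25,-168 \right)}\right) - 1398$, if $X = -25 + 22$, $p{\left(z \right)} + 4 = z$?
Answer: $-3175$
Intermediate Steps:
$p{\left(z \right)} = -4 + z$
$X = -3$
$C{\left(S,R \right)} = 82$ ($C{\left(S,R \right)} = \left(-4 + 8\right) - -78 = 4 + 78 = 82$)
$\left(I{\left(-10,11 \right)} + C{\left(\left(X - 7\right) - 25,-168 \right)}\right) - 1398 = \left(\left(-169\right) 11 + 82\right) - 1398 = \left(-1859 + 82\right) - 1398 = -1777 - 1398 = -3175$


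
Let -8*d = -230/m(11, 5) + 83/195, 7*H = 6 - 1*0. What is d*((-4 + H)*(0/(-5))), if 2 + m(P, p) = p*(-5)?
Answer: 0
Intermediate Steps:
m(P, p) = -2 - 5*p (m(P, p) = -2 + p*(-5) = -2 - 5*p)
H = 6/7 (H = (6 - 1*0)/7 = (6 + 0)/7 = (⅐)*6 = 6/7 ≈ 0.85714)
d = -15697/14040 (d = -(-230/(-2 - 5*5) + 83/195)/8 = -(-230/(-2 - 25) + 83*(1/195))/8 = -(-230/(-27) + 83/195)/8 = -(-230*(-1/27) + 83/195)/8 = -(230/27 + 83/195)/8 = -⅛*15697/1755 = -15697/14040 ≈ -1.1180)
d*((-4 + H)*(0/(-5))) = -15697*(-4 + 6/7)*0/(-5)/14040 = -(-172667)*0*(-⅕)/49140 = -(-172667)*0/49140 = -15697/14040*0 = 0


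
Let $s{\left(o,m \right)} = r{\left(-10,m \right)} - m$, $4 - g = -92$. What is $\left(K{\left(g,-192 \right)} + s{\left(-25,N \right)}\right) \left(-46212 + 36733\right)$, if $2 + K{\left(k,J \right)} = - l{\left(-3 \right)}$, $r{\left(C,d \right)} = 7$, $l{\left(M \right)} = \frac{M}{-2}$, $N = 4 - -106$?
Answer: $\frac{2019027}{2} \approx 1.0095 \cdot 10^{6}$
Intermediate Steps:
$g = 96$ ($g = 4 - -92 = 4 + 92 = 96$)
$N = 110$ ($N = 4 + 106 = 110$)
$l{\left(M \right)} = - \frac{M}{2}$ ($l{\left(M \right)} = M \left(- \frac{1}{2}\right) = - \frac{M}{2}$)
$s{\left(o,m \right)} = 7 - m$
$K{\left(k,J \right)} = - \frac{7}{2}$ ($K{\left(k,J \right)} = -2 - \left(- \frac{1}{2}\right) \left(-3\right) = -2 - \frac{3}{2} = - \frac{7}{2}$)
$\left(K{\left(g,-192 \right)} + s{\left(-25,N \right)}\right) \left(-46212 + 36733\right) = \left(- \frac{7}{2} + \left(7 - 110\right)\right) \left(-46212 + 36733\right) = \left(- \frac{7}{2} + \left(7 - 110\right)\right) \left(-9479\right) = \left(- \frac{7}{2} - 103\right) \left(-9479\right) = \left(- \frac{213}{2}\right) \left(-9479\right) = \frac{2019027}{2}$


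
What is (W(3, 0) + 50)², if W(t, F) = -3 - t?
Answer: 1936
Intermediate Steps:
(W(3, 0) + 50)² = ((-3 - 1*3) + 50)² = ((-3 - 3) + 50)² = (-6 + 50)² = 44² = 1936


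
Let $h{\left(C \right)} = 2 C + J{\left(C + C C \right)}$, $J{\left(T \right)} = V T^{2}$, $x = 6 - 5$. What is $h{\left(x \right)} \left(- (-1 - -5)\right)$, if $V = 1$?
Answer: $-24$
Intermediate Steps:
$x = 1$ ($x = 6 - 5 = 1$)
$J{\left(T \right)} = T^{2}$ ($J{\left(T \right)} = 1 T^{2} = T^{2}$)
$h{\left(C \right)} = \left(C + C^{2}\right)^{2} + 2 C$ ($h{\left(C \right)} = 2 C + \left(C + C C\right)^{2} = 2 C + \left(C + C^{2}\right)^{2} = \left(C + C^{2}\right)^{2} + 2 C$)
$h{\left(x \right)} \left(- (-1 - -5)\right) = 1 \left(2 + 1 \left(1 + 1\right)^{2}\right) \left(- (-1 - -5)\right) = 1 \left(2 + 1 \cdot 2^{2}\right) \left(- (-1 + 5)\right) = 1 \left(2 + 1 \cdot 4\right) \left(\left(-1\right) 4\right) = 1 \left(2 + 4\right) \left(-4\right) = 1 \cdot 6 \left(-4\right) = 6 \left(-4\right) = -24$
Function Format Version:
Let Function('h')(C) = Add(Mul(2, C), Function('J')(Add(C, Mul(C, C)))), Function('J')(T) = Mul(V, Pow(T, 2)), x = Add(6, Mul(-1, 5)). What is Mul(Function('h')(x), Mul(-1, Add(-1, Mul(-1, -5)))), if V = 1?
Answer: -24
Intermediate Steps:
x = 1 (x = Add(6, -5) = 1)
Function('J')(T) = Pow(T, 2) (Function('J')(T) = Mul(1, Pow(T, 2)) = Pow(T, 2))
Function('h')(C) = Add(Pow(Add(C, Pow(C, 2)), 2), Mul(2, C)) (Function('h')(C) = Add(Mul(2, C), Pow(Add(C, Mul(C, C)), 2)) = Add(Mul(2, C), Pow(Add(C, Pow(C, 2)), 2)) = Add(Pow(Add(C, Pow(C, 2)), 2), Mul(2, C)))
Mul(Function('h')(x), Mul(-1, Add(-1, Mul(-1, -5)))) = Mul(Mul(1, Add(2, Mul(1, Pow(Add(1, 1), 2)))), Mul(-1, Add(-1, Mul(-1, -5)))) = Mul(Mul(1, Add(2, Mul(1, Pow(2, 2)))), Mul(-1, Add(-1, 5))) = Mul(Mul(1, Add(2, Mul(1, 4))), Mul(-1, 4)) = Mul(Mul(1, Add(2, 4)), -4) = Mul(Mul(1, 6), -4) = Mul(6, -4) = -24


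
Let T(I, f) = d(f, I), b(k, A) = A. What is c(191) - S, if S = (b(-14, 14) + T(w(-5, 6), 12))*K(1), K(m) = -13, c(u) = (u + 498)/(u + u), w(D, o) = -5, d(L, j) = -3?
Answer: 55315/382 ≈ 144.80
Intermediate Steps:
c(u) = (498 + u)/(2*u) (c(u) = (498 + u)/((2*u)) = (498 + u)*(1/(2*u)) = (498 + u)/(2*u))
T(I, f) = -3
S = -143 (S = (14 - 3)*(-13) = 11*(-13) = -143)
c(191) - S = (1/2)*(498 + 191)/191 - 1*(-143) = (1/2)*(1/191)*689 + 143 = 689/382 + 143 = 55315/382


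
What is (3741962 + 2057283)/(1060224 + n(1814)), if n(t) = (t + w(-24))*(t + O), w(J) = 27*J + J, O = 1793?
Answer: 5799245/5179418 ≈ 1.1197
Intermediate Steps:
w(J) = 28*J
n(t) = (-672 + t)*(1793 + t) (n(t) = (t + 28*(-24))*(t + 1793) = (t - 672)*(1793 + t) = (-672 + t)*(1793 + t))
(3741962 + 2057283)/(1060224 + n(1814)) = (3741962 + 2057283)/(1060224 + (-1204896 + 1814² + 1121*1814)) = 5799245/(1060224 + (-1204896 + 3290596 + 2033494)) = 5799245/(1060224 + 4119194) = 5799245/5179418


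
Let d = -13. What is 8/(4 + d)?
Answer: -8/9 ≈ -0.88889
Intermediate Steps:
8/(4 + d) = 8/(4 - 13) = 8/(-9) = -⅑*8 = -8/9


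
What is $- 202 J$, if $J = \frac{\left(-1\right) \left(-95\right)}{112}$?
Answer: $- \frac{9595}{56} \approx -171.34$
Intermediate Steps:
$J = \frac{95}{112}$ ($J = 95 \cdot \frac{1}{112} = \frac{95}{112} \approx 0.84821$)
$- 202 J = \left(-202\right) \frac{95}{112} = - \frac{9595}{56}$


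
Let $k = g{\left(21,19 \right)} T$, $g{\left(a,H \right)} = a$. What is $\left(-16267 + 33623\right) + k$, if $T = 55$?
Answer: $18511$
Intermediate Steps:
$k = 1155$ ($k = 21 \cdot 55 = 1155$)
$\left(-16267 + 33623\right) + k = \left(-16267 + 33623\right) + 1155 = 17356 + 1155 = 18511$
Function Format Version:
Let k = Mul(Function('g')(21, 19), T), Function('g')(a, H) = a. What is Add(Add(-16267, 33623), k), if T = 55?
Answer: 18511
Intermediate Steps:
k = 1155 (k = Mul(21, 55) = 1155)
Add(Add(-16267, 33623), k) = Add(Add(-16267, 33623), 1155) = Add(17356, 1155) = 18511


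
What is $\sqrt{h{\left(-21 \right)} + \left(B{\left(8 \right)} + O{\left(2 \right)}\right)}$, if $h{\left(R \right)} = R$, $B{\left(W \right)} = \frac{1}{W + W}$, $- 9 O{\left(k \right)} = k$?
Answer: $\frac{i \sqrt{3047}}{12} \approx 4.6 i$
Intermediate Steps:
$O{\left(k \right)} = - \frac{k}{9}$
$B{\left(W \right)} = \frac{1}{2 W}$
$\sqrt{h{\left(-21 \right)} + \left(B{\left(8 \right)} + O{\left(2 \right)}\right)} = \sqrt{-21 + \left(\frac{1}{2 \cdot 8} - \frac{2}{9}\right)} = \sqrt{-21 + \left(\frac{1}{2} \cdot \frac{1}{8} - \frac{2}{9}\right)} = \sqrt{-21 + \left(\frac{1}{16} - \frac{2}{9}\right)} = \sqrt{-21 - \frac{23}{144}} = \sqrt{- \frac{3047}{144}} = \frac{i \sqrt{3047}}{12}$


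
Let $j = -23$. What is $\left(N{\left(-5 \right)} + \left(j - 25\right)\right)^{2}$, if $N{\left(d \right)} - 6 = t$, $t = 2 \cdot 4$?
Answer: $1156$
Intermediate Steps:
$t = 8$
$N{\left(d \right)} = 14$ ($N{\left(d \right)} = 6 + 8 = 14$)
$\left(N{\left(-5 \right)} + \left(j - 25\right)\right)^{2} = \left(14 - 48\right)^{2} = \left(-34\right)^{2} = 1156$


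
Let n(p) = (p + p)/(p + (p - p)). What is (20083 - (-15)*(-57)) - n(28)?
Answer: 19226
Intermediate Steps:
n(p) = 2 (n(p) = (2*p)/(p + 0) = (2*p)/p = 2)
(20083 - (-15)*(-57)) - n(28) = (20083 - (-15)*(-57)) - 1*2 = (20083 - 1*855) - 2 = (20083 - 855) - 2 = 19228 - 2 = 19226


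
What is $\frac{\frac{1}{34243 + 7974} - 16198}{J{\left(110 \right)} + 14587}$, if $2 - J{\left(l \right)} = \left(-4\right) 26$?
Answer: $- \frac{683830965}{620294381} \approx -1.1024$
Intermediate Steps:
$J{\left(l \right)} = 106$ ($J{\left(l \right)} = 2 - \left(-4\right) 26 = 2 - -104 = 2 + 104 = 106$)
$\frac{\frac{1}{34243 + 7974} - 16198}{J{\left(110 \right)} + 14587} = \frac{\frac{1}{34243 + 7974} - 16198}{106 + 14587} = \frac{\frac{1}{42217} - 16198}{14693} = \left(\frac{1}{42217} - 16198\right) \frac{1}{14693} = \left(- \frac{683830965}{42217}\right) \frac{1}{14693} = - \frac{683830965}{620294381}$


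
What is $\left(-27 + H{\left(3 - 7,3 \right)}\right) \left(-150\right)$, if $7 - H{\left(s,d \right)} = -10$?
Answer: $1500$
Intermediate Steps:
$H{\left(s,d \right)} = 17$ ($H{\left(s,d \right)} = 7 - -10 = 7 + 10 = 17$)
$\left(-27 + H{\left(3 - 7,3 \right)}\right) \left(-150\right) = \left(-27 + 17\right) \left(-150\right) = \left(-10\right) \left(-150\right) = 1500$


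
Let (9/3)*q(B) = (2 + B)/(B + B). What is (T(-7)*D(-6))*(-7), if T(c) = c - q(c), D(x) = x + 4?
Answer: -299/3 ≈ -99.667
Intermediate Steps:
D(x) = 4 + x
q(B) = (2 + B)/(6*B) (q(B) = ((2 + B)/(B + B))/3 = ((2 + B)/((2*B)))/3 = ((2 + B)*(1/(2*B)))/3 = ((2 + B)/(2*B))/3 = (2 + B)/(6*B))
T(c) = c - (2 + c)/(6*c)
(T(-7)*D(-6))*(-7) = ((-⅙ - 7 - ⅓/(-7))*(4 - 6))*(-7) = ((-⅙ - 7 - ⅓*(-⅐))*(-2))*(-7) = ((-⅙ - 7 + 1/21)*(-2))*(-7) = -299/42*(-2)*(-7) = (299/21)*(-7) = -299/3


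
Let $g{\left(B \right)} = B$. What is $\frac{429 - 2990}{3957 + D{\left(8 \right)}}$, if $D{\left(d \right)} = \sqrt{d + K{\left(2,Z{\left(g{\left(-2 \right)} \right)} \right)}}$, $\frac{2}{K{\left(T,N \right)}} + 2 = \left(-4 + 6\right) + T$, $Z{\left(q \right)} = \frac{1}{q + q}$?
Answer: $- \frac{2561}{3960} \approx -0.64672$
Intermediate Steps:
$Z{\left(q \right)} = \frac{1}{2 q}$
$K{\left(T,N \right)} = \frac{2}{T}$ ($K{\left(T,N \right)} = \frac{2}{-2 + \left(\left(-4 + 6\right) + T\right)} = \frac{2}{-2 + \left(2 + T\right)} = \frac{2}{T}$)
$D{\left(d \right)} = \sqrt{1 + d}$ ($D{\left(d \right)} = \sqrt{d + \frac{2}{2}} = \sqrt{d + 2 \cdot \frac{1}{2}} = \sqrt{d + 1} = \sqrt{1 + d}$)
$\frac{429 - 2990}{3957 + D{\left(8 \right)}} = \frac{429 - 2990}{3957 + \sqrt{1 + 8}} = - \frac{2561}{3957 + \sqrt{9}} = - \frac{2561}{3957 + 3} = - \frac{2561}{3960}$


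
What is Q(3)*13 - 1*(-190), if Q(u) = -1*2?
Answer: 164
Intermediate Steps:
Q(u) = -2
Q(3)*13 - 1*(-190) = -2*13 - 1*(-190) = -26 + 190 = 164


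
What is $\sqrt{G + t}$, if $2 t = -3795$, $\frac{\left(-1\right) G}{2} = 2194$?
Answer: $\frac{i \sqrt{25142}}{2} \approx 79.281 i$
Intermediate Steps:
$G = -4388$ ($G = \left(-2\right) 2194 = -4388$)
$t = - \frac{3795}{2}$ ($t = \frac{1}{2} \left(-3795\right) = - \frac{3795}{2} \approx -1897.5$)
$\sqrt{G + t} = \sqrt{-4388 - \frac{3795}{2}} = \sqrt{- \frac{12571}{2}} = \frac{i \sqrt{25142}}{2}$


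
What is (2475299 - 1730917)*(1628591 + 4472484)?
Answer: 4541530410650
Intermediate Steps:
(2475299 - 1730917)*(1628591 + 4472484) = 744382*6101075 = 4541530410650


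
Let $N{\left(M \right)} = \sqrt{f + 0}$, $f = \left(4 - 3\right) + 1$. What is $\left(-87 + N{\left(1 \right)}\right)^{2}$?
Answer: $\left(87 - \sqrt{2}\right)^{2} \approx 7324.9$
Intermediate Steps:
$f = 2$ ($f = 1 + 1 = 2$)
$N{\left(M \right)} = \sqrt{2}$ ($N{\left(M \right)} = \sqrt{2 + 0} = \sqrt{2}$)
$\left(-87 + N{\left(1 \right)}\right)^{2} = \left(-87 + \sqrt{2}\right)^{2}$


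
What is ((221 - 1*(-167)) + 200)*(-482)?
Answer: -283416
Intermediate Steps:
((221 - 1*(-167)) + 200)*(-482) = ((221 + 167) + 200)*(-482) = (388 + 200)*(-482) = 588*(-482) = -283416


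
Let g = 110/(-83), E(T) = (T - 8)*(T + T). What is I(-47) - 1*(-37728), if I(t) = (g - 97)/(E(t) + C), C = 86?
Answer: 16458756383/436248 ≈ 37728.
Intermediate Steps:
E(T) = 2*T*(-8 + T) (E(T) = (-8 + T)*(2*T) = 2*T*(-8 + T))
g = -110/83 (g = 110*(-1/83) = -110/83 ≈ -1.3253)
I(t) = -8161/(83*(86 + 2*t*(-8 + t))) (I(t) = (-110/83 - 97)/(2*t*(-8 + t) + 86) = -8161/(83*(86 + 2*t*(-8 + t))))
I(-47) - 1*(-37728) = -8161/(7138 + 166*(-47)*(-8 - 47)) - 1*(-37728) = -8161/(7138 + 166*(-47)*(-55)) + 37728 = -8161/(7138 + 429110) + 37728 = -8161/436248 + 37728 = 16458756383/436248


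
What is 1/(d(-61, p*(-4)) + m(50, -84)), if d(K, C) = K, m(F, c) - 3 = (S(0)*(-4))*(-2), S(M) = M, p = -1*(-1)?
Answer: -1/58 ≈ -0.017241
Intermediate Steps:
p = 1
m(F, c) = 3 (m(F, c) = 3 + (0*(-4))*(-2) = 3 + 0*(-2) = 3 + 0 = 3)
1/(d(-61, p*(-4)) + m(50, -84)) = 1/(-61 + 3) = 1/(-58) = -1/58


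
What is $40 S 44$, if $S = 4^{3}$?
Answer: $112640$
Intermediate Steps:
$S = 64$
$40 S 44 = 40 \cdot 64 \cdot 44 = 2560 \cdot 44 = 112640$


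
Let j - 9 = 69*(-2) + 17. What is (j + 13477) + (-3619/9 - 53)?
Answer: 116189/9 ≈ 12910.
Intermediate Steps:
j = -112 (j = 9 + (69*(-2) + 17) = 9 + (-138 + 17) = 9 - 121 = -112)
(j + 13477) + (-3619/9 - 53) = (-112 + 13477) + (-3619/9 - 53) = 13365 + (-3619/9 - 53) = 13365 - 4096/9 = 116189/9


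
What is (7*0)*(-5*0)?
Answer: 0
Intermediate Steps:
(7*0)*(-5*0) = 0*0 = 0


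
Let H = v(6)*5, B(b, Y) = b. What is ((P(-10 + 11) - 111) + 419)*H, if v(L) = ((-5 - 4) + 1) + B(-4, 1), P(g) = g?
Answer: -18540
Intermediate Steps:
v(L) = -12 (v(L) = ((-5 - 4) + 1) - 4 = (-9 + 1) - 4 = -8 - 4 = -12)
H = -60 (H = -12*5 = -60)
((P(-10 + 11) - 111) + 419)*H = (((-10 + 11) - 111) + 419)*(-60) = ((1 - 111) + 419)*(-60) = (-110 + 419)*(-60) = 309*(-60) = -18540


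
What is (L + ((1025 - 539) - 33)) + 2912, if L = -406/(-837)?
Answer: 2816911/837 ≈ 3365.5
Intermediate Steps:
L = 406/837 (L = -406*(-1/837) = 406/837 ≈ 0.48507)
(L + ((1025 - 539) - 33)) + 2912 = (406/837 + ((1025 - 539) - 33)) + 2912 = (406/837 + (486 - 33)) + 2912 = (406/837 + 453) + 2912 = 379567/837 + 2912 = 2816911/837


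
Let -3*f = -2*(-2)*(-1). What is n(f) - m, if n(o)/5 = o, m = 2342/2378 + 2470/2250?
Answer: 1226342/267525 ≈ 4.5840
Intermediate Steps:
m = 557158/267525 (m = 2342*(1/2378) + 2470*(1/2250) = 1171/1189 + 247/225 = 557158/267525 ≈ 2.0826)
f = 4/3 (f = -(-2*(-2))*(-1)/3 = -4*(-1)/3 = -⅓*(-4) = 4/3 ≈ 1.3333)
n(o) = 5*o
n(f) - m = 5*(4/3) - 1*557158/267525 = 20/3 - 557158/267525 = 1226342/267525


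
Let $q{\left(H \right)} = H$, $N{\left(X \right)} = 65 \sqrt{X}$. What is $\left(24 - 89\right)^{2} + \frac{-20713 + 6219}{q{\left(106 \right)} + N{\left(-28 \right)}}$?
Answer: $\frac{136438309}{32384} + \frac{471055 i \sqrt{7}}{32384} \approx 4213.1 + 38.485 i$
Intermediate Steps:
$\left(24 - 89\right)^{2} + \frac{-20713 + 6219}{q{\left(106 \right)} + N{\left(-28 \right)}} = \left(24 - 89\right)^{2} + \frac{-20713 + 6219}{106 + 65 \sqrt{-28}} = \left(-65\right)^{2} - \frac{14494}{106 + 65 \cdot 2 i \sqrt{7}} = 4225 - \frac{14494}{106 + 130 i \sqrt{7}}$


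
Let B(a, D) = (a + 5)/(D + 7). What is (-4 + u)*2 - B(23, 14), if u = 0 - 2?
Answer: -40/3 ≈ -13.333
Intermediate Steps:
u = -2
B(a, D) = (5 + a)/(7 + D)
(-4 + u)*2 - B(23, 14) = (-4 - 2)*2 - (5 + 23)/(7 + 14) = -6*2 - 28/21 = -12 - 28/21 = -12 - 1*4/3 = -12 - 4/3 = -40/3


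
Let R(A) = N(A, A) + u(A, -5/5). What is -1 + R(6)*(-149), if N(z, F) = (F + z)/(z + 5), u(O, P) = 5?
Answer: -9994/11 ≈ -908.54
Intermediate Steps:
N(z, F) = (F + z)/(5 + z)
R(A) = 5 + 2*A/(5 + A) (R(A) = (A + A)/(5 + A) + 5 = (2*A)/(5 + A) + 5 = 2*A/(5 + A) + 5 = 5 + 2*A/(5 + A))
-1 + R(6)*(-149) = -1 + ((25 + 7*6)/(5 + 6))*(-149) = -1 + ((25 + 42)/11)*(-149) = -1 + ((1/11)*67)*(-149) = -1 + (67/11)*(-149) = -1 - 9983/11 = -9994/11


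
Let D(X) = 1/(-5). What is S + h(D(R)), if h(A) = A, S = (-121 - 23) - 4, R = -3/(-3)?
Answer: -741/5 ≈ -148.20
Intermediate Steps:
R = 1 (R = -3*(-1)/3 = -1*(-1) = 1)
D(X) = -1/5
S = -148 (S = -144 - 4 = -148)
S + h(D(R)) = -148 - 1/5 = -741/5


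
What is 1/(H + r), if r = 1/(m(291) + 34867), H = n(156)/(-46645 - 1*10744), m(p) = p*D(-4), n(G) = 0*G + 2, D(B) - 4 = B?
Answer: -2000982263/12345 ≈ -1.6209e+5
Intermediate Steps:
D(B) = 4 + B
n(G) = 2 (n(G) = 0 + 2 = 2)
m(p) = 0 (m(p) = p*(4 - 4) = p*0 = 0)
H = -2/57389 (H = 2/(-46645 - 1*10744) = 2/(-46645 - 10744) = 2/(-57389) = 2*(-1/57389) = -2/57389 ≈ -3.4850e-5)
r = 1/34867 (r = 1/(0 + 34867) = 1/34867 ≈ 2.8680e-5)
1/(H + r) = 1/(-2/57389 + 1/34867) = 1/(-12345/2000982263) = -2000982263/12345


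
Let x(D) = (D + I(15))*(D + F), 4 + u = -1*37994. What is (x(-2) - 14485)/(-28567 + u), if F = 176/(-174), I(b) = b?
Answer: 1263601/5791155 ≈ 0.21819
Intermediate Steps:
F = -88/87 (F = 176*(-1/174) = -88/87 ≈ -1.0115)
u = -37998 (u = -4 - 1*37994 = -4 - 37994 = -37998)
x(D) = (15 + D)*(-88/87 + D) (x(D) = (D + 15)*(D - 88/87) = (15 + D)*(-88/87 + D))
(x(-2) - 14485)/(-28567 + u) = ((-440/29 + (-2)² + (1217/87)*(-2)) - 14485)/(-28567 - 37998) = ((-440/29 + 4 - 2434/87) - 14485)/(-66565) = (-3406/87 - 14485)*(-1/66565) = -1263601/87*(-1/66565) = 1263601/5791155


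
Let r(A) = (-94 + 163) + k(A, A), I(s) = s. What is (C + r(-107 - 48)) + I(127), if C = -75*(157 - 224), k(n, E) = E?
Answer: 5066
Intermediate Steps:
r(A) = 69 + A (r(A) = (-94 + 163) + A = 69 + A)
C = 5025 (C = -75*(-67) = 5025)
(C + r(-107 - 48)) + I(127) = (5025 + (69 + (-107 - 48))) + 127 = (5025 + (69 - 155)) + 127 = (5025 - 86) + 127 = 4939 + 127 = 5066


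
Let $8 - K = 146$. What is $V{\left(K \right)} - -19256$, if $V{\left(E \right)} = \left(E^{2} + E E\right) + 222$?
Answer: $57566$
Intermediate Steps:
$K = -138$ ($K = 8 - 146 = -138$)
$V{\left(E \right)} = 222 + 2 E^{2}$ ($V{\left(E \right)} = \left(E^{2} + E^{2}\right) + 222 = 2 E^{2} + 222 = 222 + 2 E^{2}$)
$V{\left(K \right)} - -19256 = \left(222 + 2 \left(-138\right)^{2}\right) - -19256 = \left(222 + 2 \cdot 19044\right) + 19256 = \left(222 + 38088\right) + 19256 = 38310 + 19256 = 57566$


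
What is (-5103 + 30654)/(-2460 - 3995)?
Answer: -25551/6455 ≈ -3.9583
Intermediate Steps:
(-5103 + 30654)/(-2460 - 3995) = 25551/(-6455) = 25551*(-1/6455) = -25551/6455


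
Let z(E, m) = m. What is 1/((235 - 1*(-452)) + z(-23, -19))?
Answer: 1/668 ≈ 0.0014970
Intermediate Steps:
1/((235 - 1*(-452)) + z(-23, -19)) = 1/((235 - 1*(-452)) - 19) = 1/((235 + 452) - 19) = 1/(687 - 19) = 1/668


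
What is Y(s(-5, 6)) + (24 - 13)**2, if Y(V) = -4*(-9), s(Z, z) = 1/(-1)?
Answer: 157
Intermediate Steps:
s(Z, z) = -1
Y(V) = 36
Y(s(-5, 6)) + (24 - 13)**2 = 36 + (24 - 13)**2 = 36 + 11**2 = 36 + 121 = 157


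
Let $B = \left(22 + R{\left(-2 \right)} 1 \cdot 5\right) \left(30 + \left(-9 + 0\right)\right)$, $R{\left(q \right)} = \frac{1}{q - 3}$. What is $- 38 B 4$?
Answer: $-67032$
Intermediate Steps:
$R{\left(q \right)} = \frac{1}{-3 + q}$
$B = 441$ ($B = \left(22 + \frac{1}{-3 - 2} \cdot 1 \cdot 5\right) \left(30 + \left(-9 + 0\right)\right) = \left(22 + \frac{1}{-5} \cdot 1 \cdot 5\right) \left(30 - 9\right) = \left(22 + \left(- \frac{1}{5}\right) 1 \cdot 5\right) 21 = \left(22 - 1\right) 21 = 21 \cdot 21 = 441$)
$- 38 B 4 = - 38 \cdot 441 \cdot 4 = \left(-38\right) 1764 = -67032$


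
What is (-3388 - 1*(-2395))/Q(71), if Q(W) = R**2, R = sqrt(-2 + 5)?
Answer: -331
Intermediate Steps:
R = sqrt(3) ≈ 1.7320
Q(W) = 3 (Q(W) = (sqrt(3))**2 = 3)
(-3388 - 1*(-2395))/Q(71) = (-3388 - 1*(-2395))/3 = (-3388 + 2395)*(1/3) = -993*1/3 = -331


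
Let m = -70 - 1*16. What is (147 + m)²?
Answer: 3721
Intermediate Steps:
m = -86 (m = -70 - 16 = -86)
(147 + m)² = (147 - 86)² = 61² = 3721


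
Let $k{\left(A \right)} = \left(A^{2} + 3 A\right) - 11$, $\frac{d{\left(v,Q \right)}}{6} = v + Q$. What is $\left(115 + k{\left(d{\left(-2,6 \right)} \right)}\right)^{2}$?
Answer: $565504$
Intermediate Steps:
$d{\left(v,Q \right)} = 6 Q + 6 v$ ($d{\left(v,Q \right)} = 6 \left(v + Q\right) = 6 \left(Q + v\right) = 6 Q + 6 v$)
$k{\left(A \right)} = -11 + A^{2} + 3 A$
$\left(115 + k{\left(d{\left(-2,6 \right)} \right)}\right)^{2} = \left(115 + \left(-11 + \left(6 \cdot 6 + 6 \left(-2\right)\right)^{2} + 3 \left(6 \cdot 6 + 6 \left(-2\right)\right)\right)\right)^{2} = \left(115 + \left(-11 + \left(36 - 12\right)^{2} + 3 \left(36 - 12\right)\right)\right)^{2} = \left(115 + \left(-11 + 24^{2} + 3 \cdot 24\right)\right)^{2} = \left(115 + \left(-11 + 576 + 72\right)\right)^{2} = \left(115 + 637\right)^{2} = 752^{2} = 565504$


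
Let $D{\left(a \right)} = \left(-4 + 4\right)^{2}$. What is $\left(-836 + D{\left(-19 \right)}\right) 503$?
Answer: $-420508$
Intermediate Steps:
$D{\left(a \right)} = 0$ ($D{\left(a \right)} = 0^{2} = 0$)
$\left(-836 + D{\left(-19 \right)}\right) 503 = \left(-836 + 0\right) 503 = \left(-836\right) 503 = -420508$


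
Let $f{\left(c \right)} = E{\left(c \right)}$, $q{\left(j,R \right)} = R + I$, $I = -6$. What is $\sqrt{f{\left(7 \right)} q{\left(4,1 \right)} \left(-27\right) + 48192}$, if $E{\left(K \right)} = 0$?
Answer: $8 \sqrt{753} \approx 219.53$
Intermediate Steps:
$q{\left(j,R \right)} = -6 + R$ ($q{\left(j,R \right)} = R - 6 = -6 + R$)
$f{\left(c \right)} = 0$
$\sqrt{f{\left(7 \right)} q{\left(4,1 \right)} \left(-27\right) + 48192} = \sqrt{0 \left(-6 + 1\right) \left(-27\right) + 48192} = \sqrt{0 \left(-5\right) \left(-27\right) + 48192} = \sqrt{0 \left(-27\right) + 48192} = \sqrt{0 + 48192} = \sqrt{48192} = 8 \sqrt{753}$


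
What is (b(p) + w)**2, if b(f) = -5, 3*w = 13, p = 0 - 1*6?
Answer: 4/9 ≈ 0.44444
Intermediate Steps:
p = -6 (p = 0 - 6 = -6)
w = 13/3 (w = (1/3)*13 = 13/3 ≈ 4.3333)
(b(p) + w)**2 = (-5 + 13/3)**2 = (-2/3)**2 = 4/9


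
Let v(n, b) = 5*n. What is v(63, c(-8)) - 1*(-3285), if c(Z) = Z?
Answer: 3600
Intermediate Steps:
v(63, c(-8)) - 1*(-3285) = 5*63 - 1*(-3285) = 315 + 3285 = 3600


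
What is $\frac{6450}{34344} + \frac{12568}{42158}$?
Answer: $\frac{58629541}{120656196} \approx 0.48592$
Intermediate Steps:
$\frac{6450}{34344} + \frac{12568}{42158} = 6450 \cdot \frac{1}{34344} + 12568 \cdot \frac{1}{42158} = \frac{1075}{5724} + \frac{6284}{21079} = \frac{58629541}{120656196}$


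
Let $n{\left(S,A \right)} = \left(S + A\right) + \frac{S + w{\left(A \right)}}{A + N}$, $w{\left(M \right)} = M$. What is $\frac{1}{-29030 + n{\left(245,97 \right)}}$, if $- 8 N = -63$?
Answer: $- \frac{839}{24066496} \approx -3.4862 \cdot 10^{-5}$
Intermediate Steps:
$N = \frac{63}{8}$ ($N = \left(- \frac{1}{8}\right) \left(-63\right) = \frac{63}{8} \approx 7.875$)
$n{\left(S,A \right)} = A + S + \frac{A + S}{\frac{63}{8} + A}$ ($n{\left(S,A \right)} = \left(S + A\right) + \frac{S + A}{A + \frac{63}{8}} = \left(A + S\right) + \frac{A + S}{\frac{63}{8} + A} = A + S + \frac{A + S}{\frac{63}{8} + A}$)
$\frac{1}{-29030 + n{\left(245,97 \right)}} = \frac{1}{-29030 + \frac{8 \cdot 97^{2} + 71 \cdot 97 + 71 \cdot 245 + 8 \cdot 97 \cdot 245}{63 + 8 \cdot 97}} = \frac{1}{-29030 + \frac{8 \cdot 9409 + 6887 + 17395 + 190120}{63 + 776}} = \frac{1}{-29030 + \frac{75272 + 6887 + 17395 + 190120}{839}} = \frac{1}{-29030 + \frac{1}{839} \cdot 289674} = \frac{1}{-29030 + \frac{289674}{839}} = \frac{1}{- \frac{24066496}{839}} = - \frac{839}{24066496}$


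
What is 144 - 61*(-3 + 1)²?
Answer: -100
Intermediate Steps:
144 - 61*(-3 + 1)² = 144 - 61*(-2)² = 144 - 61*4 = 144 - 244 = -100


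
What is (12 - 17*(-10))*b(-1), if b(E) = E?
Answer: -182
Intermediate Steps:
(12 - 17*(-10))*b(-1) = (12 - 17*(-10))*(-1) = (12 + 170)*(-1) = 182*(-1) = -182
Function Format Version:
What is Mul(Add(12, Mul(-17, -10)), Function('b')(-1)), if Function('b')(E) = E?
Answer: -182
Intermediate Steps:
Mul(Add(12, Mul(-17, -10)), Function('b')(-1)) = Mul(Add(12, Mul(-17, -10)), -1) = Mul(Add(12, 170), -1) = Mul(182, -1) = -182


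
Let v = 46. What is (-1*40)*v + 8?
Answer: -1832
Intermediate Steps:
(-1*40)*v + 8 = -1*40*46 + 8 = -40*46 + 8 = -1840 + 8 = -1832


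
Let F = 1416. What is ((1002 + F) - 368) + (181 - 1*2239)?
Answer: -8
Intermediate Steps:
((1002 + F) - 368) + (181 - 1*2239) = ((1002 + 1416) - 368) + (181 - 1*2239) = (2418 - 368) + (181 - 2239) = 2050 - 2058 = -8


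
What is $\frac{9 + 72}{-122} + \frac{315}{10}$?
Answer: $\frac{1881}{61} \approx 30.836$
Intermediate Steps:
$\frac{9 + 72}{-122} + \frac{315}{10} = 81 \left(- \frac{1}{122}\right) + 315 \cdot \frac{1}{10} = - \frac{81}{122} + \frac{63}{2} = \frac{1881}{61}$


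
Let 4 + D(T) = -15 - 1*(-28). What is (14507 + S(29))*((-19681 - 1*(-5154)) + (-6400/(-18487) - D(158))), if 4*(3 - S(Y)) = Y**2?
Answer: -3842637857442/18487 ≈ -2.0786e+8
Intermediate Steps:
D(T) = 9 (D(T) = -4 + (-15 - 1*(-28)) = -4 + (-15 + 28) = -4 + 13 = 9)
S(Y) = 3 - Y**2/4
(14507 + S(29))*((-19681 - 1*(-5154)) + (-6400/(-18487) - D(158))) = (14507 + (3 - 1/4*29**2))*((-19681 - 1*(-5154)) + (-6400/(-18487) - 1*9)) = (14507 + (3 - 1/4*841))*((-19681 + 5154) + (-6400*(-1/18487) - 9)) = (14507 + (3 - 841/4))*(-14527 + (6400/18487 - 9)) = (14507 - 829/4)*(-14527 - 159983/18487) = (57199/4)*(-268720632/18487) = -3842637857442/18487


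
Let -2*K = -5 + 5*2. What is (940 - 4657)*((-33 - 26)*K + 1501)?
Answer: -12254949/2 ≈ -6.1275e+6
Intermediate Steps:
K = -5/2 (K = -(-5 + 5*2)/2 = -(-5 + 10)/2 = -½*5 = -5/2 ≈ -2.5000)
(940 - 4657)*((-33 - 26)*K + 1501) = (940 - 4657)*((-33 - 26)*(-5/2) + 1501) = -3717*(-59*(-5/2) + 1501) = -3717*(295/2 + 1501) = -3717*3297/2 = -12254949/2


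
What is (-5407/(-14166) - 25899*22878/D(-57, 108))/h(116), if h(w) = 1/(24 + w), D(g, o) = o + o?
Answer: -2720147893925/7083 ≈ -3.8404e+8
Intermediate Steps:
D(g, o) = 2*o
(-5407/(-14166) - 25899*22878/D(-57, 108))/h(116) = (-5407/(-14166) - 25899/((2*108)/22878))/(1/(24 + 116)) = (-5407*(-1/14166) - 25899/(216*(1/22878)))/(1/140) = (5407/14166 - 25899/12/1271)/(1/140) = (5407/14166 - 25899*1271/12)*140 = (5407/14166 - 10972543/4)*140 = -77718511255/28332*140 = -2720147893925/7083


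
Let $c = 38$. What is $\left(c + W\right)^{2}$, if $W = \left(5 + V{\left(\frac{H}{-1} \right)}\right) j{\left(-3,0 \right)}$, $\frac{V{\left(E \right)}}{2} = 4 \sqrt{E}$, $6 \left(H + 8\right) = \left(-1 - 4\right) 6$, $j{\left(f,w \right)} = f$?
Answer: $8017 - 1104 \sqrt{13} \approx 4036.5$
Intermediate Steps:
$H = -13$ ($H = -8 + \frac{\left(-1 - 4\right) 6}{6} = -8 + \frac{\left(-5\right) 6}{6} = -8 + \frac{1}{6} \left(-30\right) = -8 - 5 = -13$)
$V{\left(E \right)} = 8 \sqrt{E}$ ($V{\left(E \right)} = 2 \cdot 4 \sqrt{E} = 8 \sqrt{E}$)
$W = -15 - 24 \sqrt{13}$ ($W = \left(5 + 8 \sqrt{- \frac{13}{-1}}\right) \left(-3\right) = \left(5 + 8 \sqrt{\left(-13\right) \left(-1\right)}\right) \left(-3\right) = \left(5 + 8 \sqrt{13}\right) \left(-3\right) = -15 - 24 \sqrt{13} \approx -101.53$)
$\left(c + W\right)^{2} = \left(38 - \left(15 + 24 \sqrt{13}\right)\right)^{2} = \left(23 - 24 \sqrt{13}\right)^{2}$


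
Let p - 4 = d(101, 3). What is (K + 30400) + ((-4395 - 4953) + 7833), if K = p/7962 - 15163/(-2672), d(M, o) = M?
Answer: 102438983501/3545744 ≈ 28891.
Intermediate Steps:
p = 105 (p = 4 + 101 = 105)
K = 20168061/3545744 (K = 105/7962 - 15163/(-2672) = 105*(1/7962) - 15163*(-1/2672) = 35/2654 + 15163/2672 = 20168061/3545744 ≈ 5.6880)
(K + 30400) + ((-4395 - 4953) + 7833) = (20168061/3545744 + 30400) + ((-4395 - 4953) + 7833) = 107810785661/3545744 + (-9348 + 7833) = 107810785661/3545744 - 1515 = 102438983501/3545744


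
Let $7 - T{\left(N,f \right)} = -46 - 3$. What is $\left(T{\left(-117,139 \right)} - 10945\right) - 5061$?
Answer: $-15950$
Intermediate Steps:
$T{\left(N,f \right)} = 56$ ($T{\left(N,f \right)} = 7 - \left(-46 - 3\right) = 7 - -49 = 7 + 49 = 56$)
$\left(T{\left(-117,139 \right)} - 10945\right) - 5061 = \left(56 - 10945\right) - 5061 = -10889 - 5061 = -15950$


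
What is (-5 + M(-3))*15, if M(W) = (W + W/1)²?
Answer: 465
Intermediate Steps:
M(W) = 4*W² (M(W) = (W + W*1)² = (W + W)² = (2*W)² = 4*W²)
(-5 + M(-3))*15 = (-5 + 4*(-3)²)*15 = (-5 + 4*9)*15 = (-5 + 36)*15 = 31*15 = 465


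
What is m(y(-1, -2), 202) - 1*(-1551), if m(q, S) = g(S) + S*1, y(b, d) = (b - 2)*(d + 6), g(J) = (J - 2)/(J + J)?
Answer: 177103/101 ≈ 1753.5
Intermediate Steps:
g(J) = (-2 + J)/(2*J) (g(J) = (-2 + J)/((2*J)) = (-2 + J)*(1/(2*J)) = (-2 + J)/(2*J))
y(b, d) = (-2 + b)*(6 + d)
m(q, S) = S + (-2 + S)/(2*S) (m(q, S) = (-2 + S)/(2*S) + S*1 = (-2 + S)/(2*S) + S = S + (-2 + S)/(2*S))
m(y(-1, -2), 202) - 1*(-1551) = (½ + 202 - 1/202) - 1*(-1551) = (½ + 202 - 1*1/202) + 1551 = (½ + 202 - 1/202) + 1551 = 20452/101 + 1551 = 177103/101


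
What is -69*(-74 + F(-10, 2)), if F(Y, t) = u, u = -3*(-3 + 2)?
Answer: 4899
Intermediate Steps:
u = 3 (u = -3*(-1) = 3)
F(Y, t) = 3
-69*(-74 + F(-10, 2)) = -69*(-74 + 3) = -69*(-71) = 4899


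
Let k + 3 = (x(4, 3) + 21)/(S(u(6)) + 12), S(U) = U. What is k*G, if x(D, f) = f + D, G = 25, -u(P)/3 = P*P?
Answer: -1975/24 ≈ -82.292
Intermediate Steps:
u(P) = -3*P² (u(P) = -3*P*P = -3*P²)
x(D, f) = D + f
k = -79/24 (k = -3 + ((4 + 3) + 21)/(-3*6² + 12) = -3 + (7 + 21)/(-3*36 + 12) = -3 + 28/(-108 + 12) = -3 + 28/(-96) = -3 + 28*(-1/96) = -3 - 7/24 = -79/24 ≈ -3.2917)
k*G = -79/24*25 = -1975/24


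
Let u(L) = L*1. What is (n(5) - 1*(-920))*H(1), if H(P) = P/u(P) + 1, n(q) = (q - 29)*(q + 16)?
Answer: 832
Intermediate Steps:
n(q) = (-29 + q)*(16 + q)
u(L) = L
H(P) = 2 (H(P) = P/P + 1 = 1 + 1 = 2)
(n(5) - 1*(-920))*H(1) = ((-464 + 5**2 - 13*5) - 1*(-920))*2 = ((-464 + 25 - 65) + 920)*2 = (-504 + 920)*2 = 416*2 = 832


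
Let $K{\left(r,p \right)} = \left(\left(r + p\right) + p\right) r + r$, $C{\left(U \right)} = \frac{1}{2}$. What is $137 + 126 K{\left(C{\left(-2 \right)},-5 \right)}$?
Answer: $- \frac{797}{2} \approx -398.5$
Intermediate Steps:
$C{\left(U \right)} = \frac{1}{2}$
$K{\left(r,p \right)} = r + r \left(r + 2 p\right)$ ($K{\left(r,p \right)} = \left(\left(p + r\right) + p\right) r + r = \left(r + 2 p\right) r + r = r \left(r + 2 p\right) + r = r + r \left(r + 2 p\right)$)
$137 + 126 K{\left(C{\left(-2 \right)},-5 \right)} = 137 + 126 \frac{1 + \frac{1}{2} + 2 \left(-5\right)}{2} = 137 + 126 \frac{1 + \frac{1}{2} - 10}{2} = 137 + 126 \cdot \frac{1}{2} \left(- \frac{17}{2}\right) = 137 + 126 \left(- \frac{17}{4}\right) = 137 - \frac{1071}{2} = - \frac{797}{2}$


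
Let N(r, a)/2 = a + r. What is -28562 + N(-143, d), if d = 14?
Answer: -28820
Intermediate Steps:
N(r, a) = 2*a + 2*r (N(r, a) = 2*(a + r) = 2*a + 2*r)
-28562 + N(-143, d) = -28562 + (2*14 + 2*(-143)) = -28562 + (28 - 286) = -28562 - 258 = -28820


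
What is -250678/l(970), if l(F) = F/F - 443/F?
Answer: -243157660/527 ≈ -4.6140e+5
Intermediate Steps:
l(F) = 1 - 443/F
-250678/l(970) = -250678*970/(-443 + 970) = -250678/((1/970)*527) = -250678/527/970 = -250678*970/527 = -243157660/527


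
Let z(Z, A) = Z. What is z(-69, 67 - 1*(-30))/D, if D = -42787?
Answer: 69/42787 ≈ 0.0016126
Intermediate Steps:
z(-69, 67 - 1*(-30))/D = -69/(-42787) = -69*(-1/42787) = 69/42787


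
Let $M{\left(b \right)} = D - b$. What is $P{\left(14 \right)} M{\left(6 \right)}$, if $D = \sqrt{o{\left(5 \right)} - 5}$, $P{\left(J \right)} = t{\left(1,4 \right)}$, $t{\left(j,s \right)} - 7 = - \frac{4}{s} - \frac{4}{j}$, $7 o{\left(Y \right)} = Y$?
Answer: $-12 + \frac{2 i \sqrt{210}}{7} \approx -12.0 + 4.1404 i$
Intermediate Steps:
$o{\left(Y \right)} = \frac{Y}{7}$
$t{\left(j,s \right)} = 7 - \frac{4}{j} - \frac{4}{s}$ ($t{\left(j,s \right)} = 7 - \left(\frac{4}{j} + \frac{4}{s}\right) = 7 - \frac{4}{j} - \frac{4}{s}$)
$P{\left(J \right)} = 2$ ($P{\left(J \right)} = 7 - \frac{4}{1} - \frac{4}{4} = 7 - 4 - 1 = 2$)
$D = \frac{i \sqrt{210}}{7}$ ($D = \sqrt{\frac{1}{7} \cdot 5 - 5} = \sqrt{\frac{5}{7} - 5} = \sqrt{- \frac{30}{7}} = \frac{i \sqrt{210}}{7} \approx 2.0702 i$)
$M{\left(b \right)} = - b + \frac{i \sqrt{210}}{7}$ ($M{\left(b \right)} = \frac{i \sqrt{210}}{7} - b = - b + \frac{i \sqrt{210}}{7}$)
$P{\left(14 \right)} M{\left(6 \right)} = 2 \left(\left(-1\right) 6 + \frac{i \sqrt{210}}{7}\right) = 2 \left(-6 + \frac{i \sqrt{210}}{7}\right) = -12 + \frac{2 i \sqrt{210}}{7}$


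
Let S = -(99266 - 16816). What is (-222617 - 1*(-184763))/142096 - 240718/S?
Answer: 7771000657/2928953800 ≈ 2.6532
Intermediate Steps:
S = -82450 (S = -1*82450 = -82450)
(-222617 - 1*(-184763))/142096 - 240718/S = (-222617 - 1*(-184763))/142096 - 240718/(-82450) = (-222617 + 184763)*(1/142096) - 240718*(-1/82450) = -37854*1/142096 + 120359/41225 = -18927/71048 + 120359/41225 = 7771000657/2928953800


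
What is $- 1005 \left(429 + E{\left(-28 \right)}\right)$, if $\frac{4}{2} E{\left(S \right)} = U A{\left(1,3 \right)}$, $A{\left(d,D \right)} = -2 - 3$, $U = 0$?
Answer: $-431145$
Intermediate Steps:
$A{\left(d,D \right)} = -5$
$E{\left(S \right)} = 0$ ($E{\left(S \right)} = \frac{0 \left(-5\right)}{2} = \frac{1}{2} \cdot 0 = 0$)
$- 1005 \left(429 + E{\left(-28 \right)}\right) = - 1005 \left(429 + 0\right) = \left(-1005\right) 429 = -431145$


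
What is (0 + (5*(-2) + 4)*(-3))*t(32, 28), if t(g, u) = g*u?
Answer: 16128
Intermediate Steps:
(0 + (5*(-2) + 4)*(-3))*t(32, 28) = (0 + (5*(-2) + 4)*(-3))*(32*28) = (0 + (-10 + 4)*(-3))*896 = (0 - 6*(-3))*896 = (0 + 18)*896 = 18*896 = 16128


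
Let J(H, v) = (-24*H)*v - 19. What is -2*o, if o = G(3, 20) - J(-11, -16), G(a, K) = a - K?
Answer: -8452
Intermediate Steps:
J(H, v) = -19 - 24*H*v (J(H, v) = -24*H*v - 19 = -19 - 24*H*v)
o = 4226 (o = (3 - 1*20) - (-19 - 24*(-11)*(-16)) = (3 - 20) - (-19 - 4224) = -17 - 1*(-4243) = -17 + 4243 = 4226)
-2*o = -2*4226 = -8452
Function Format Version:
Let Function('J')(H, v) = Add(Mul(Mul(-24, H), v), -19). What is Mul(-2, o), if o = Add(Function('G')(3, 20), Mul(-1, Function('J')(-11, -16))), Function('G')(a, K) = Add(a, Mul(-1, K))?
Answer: -8452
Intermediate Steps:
Function('J')(H, v) = Add(-19, Mul(-24, H, v)) (Function('J')(H, v) = Add(Mul(-24, H, v), -19) = Add(-19, Mul(-24, H, v)))
o = 4226 (o = Add(Add(3, Mul(-1, 20)), Mul(-1, Add(-19, Mul(-24, -11, -16)))) = Add(Add(3, -20), Mul(-1, Add(-19, -4224))) = Add(-17, Mul(-1, -4243)) = Add(-17, 4243) = 4226)
Mul(-2, o) = Mul(-2, 4226) = -8452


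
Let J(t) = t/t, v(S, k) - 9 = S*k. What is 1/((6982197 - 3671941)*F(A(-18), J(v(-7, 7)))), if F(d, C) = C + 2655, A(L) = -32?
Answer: 1/8792039936 ≈ 1.1374e-10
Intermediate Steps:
v(S, k) = 9 + S*k
J(t) = 1
F(d, C) = 2655 + C
1/((6982197 - 3671941)*F(A(-18), J(v(-7, 7)))) = 1/((6982197 - 3671941)*(2655 + 1)) = 1/(3310256*2656) = (1/3310256)*(1/2656) = 1/8792039936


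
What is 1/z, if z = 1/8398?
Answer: 8398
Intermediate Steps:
z = 1/8398 ≈ 0.00011908
1/z = 1/(1/8398) = 8398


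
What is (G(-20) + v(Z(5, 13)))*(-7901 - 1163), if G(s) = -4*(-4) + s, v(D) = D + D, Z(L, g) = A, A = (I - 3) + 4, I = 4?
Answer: -54384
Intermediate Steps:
A = 5 (A = (4 - 3) + 4 = 1 + 4 = 5)
Z(L, g) = 5
v(D) = 2*D
G(s) = 16 + s
(G(-20) + v(Z(5, 13)))*(-7901 - 1163) = ((16 - 20) + 2*5)*(-7901 - 1163) = (-4 + 10)*(-9064) = 6*(-9064) = -54384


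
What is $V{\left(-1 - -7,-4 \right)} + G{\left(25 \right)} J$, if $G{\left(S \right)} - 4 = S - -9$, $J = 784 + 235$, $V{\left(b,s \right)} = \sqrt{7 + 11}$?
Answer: $38722 + 3 \sqrt{2} \approx 38726.0$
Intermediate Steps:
$V{\left(b,s \right)} = 3 \sqrt{2}$ ($V{\left(b,s \right)} = \sqrt{18} = 3 \sqrt{2}$)
$J = 1019$
$G{\left(S \right)} = 13 + S$ ($G{\left(S \right)} = 4 + \left(S - -9\right) = 4 + \left(S + 9\right) = 4 + \left(9 + S\right) = 13 + S$)
$V{\left(-1 - -7,-4 \right)} + G{\left(25 \right)} J = 3 \sqrt{2} + \left(13 + 25\right) 1019 = 3 \sqrt{2} + 38 \cdot 1019 = 3 \sqrt{2} + 38722 = 38722 + 3 \sqrt{2}$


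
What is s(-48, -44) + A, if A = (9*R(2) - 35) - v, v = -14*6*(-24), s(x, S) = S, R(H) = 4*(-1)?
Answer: -2131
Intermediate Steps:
R(H) = -4
v = 2016 (v = -84*(-24) = 2016)
A = -2087 (A = (9*(-4) - 35) - 1*2016 = (-36 - 35) - 2016 = -71 - 2016 = -2087)
s(-48, -44) + A = -44 - 2087 = -2131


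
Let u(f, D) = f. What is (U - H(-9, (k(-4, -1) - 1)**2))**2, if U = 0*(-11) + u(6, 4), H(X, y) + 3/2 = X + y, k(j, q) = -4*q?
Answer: 225/4 ≈ 56.250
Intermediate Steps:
H(X, y) = -3/2 + X + y (H(X, y) = -3/2 + (X + y) = -3/2 + X + y)
U = 6 (U = 0*(-11) + 6 = 0 + 6 = 6)
(U - H(-9, (k(-4, -1) - 1)**2))**2 = (6 - (-3/2 - 9 + (-4*(-1) - 1)**2))**2 = (6 - (-3/2 - 9 + (4 - 1)**2))**2 = (6 - (-3/2 - 9 + 3**2))**2 = (6 - (-3/2 - 9 + 9))**2 = (6 - 1*(-3/2))**2 = (6 + 3/2)**2 = (15/2)**2 = 225/4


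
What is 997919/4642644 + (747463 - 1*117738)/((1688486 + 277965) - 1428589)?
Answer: 1730165851039/1248550893564 ≈ 1.3857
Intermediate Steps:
997919/4642644 + (747463 - 1*117738)/((1688486 + 277965) - 1428589) = 997919*(1/4642644) + (747463 - 117738)/(1966451 - 1428589) = 997919/4642644 + 629725/537862 = 1730165851039/1248550893564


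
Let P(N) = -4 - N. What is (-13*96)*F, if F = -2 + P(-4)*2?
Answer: 2496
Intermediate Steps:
F = -2 (F = -2 + (-4 - 1*(-4))*2 = -2 + (-4 + 4)*2 = -2 + 0*2 = -2 + 0 = -2)
(-13*96)*F = -13*96*(-2) = -1248*(-2) = 2496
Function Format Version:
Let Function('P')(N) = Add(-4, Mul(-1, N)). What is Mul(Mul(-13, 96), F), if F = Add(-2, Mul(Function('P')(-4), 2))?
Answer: 2496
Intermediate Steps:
F = -2 (F = Add(-2, Mul(Add(-4, Mul(-1, -4)), 2)) = Add(-2, Mul(Add(-4, 4), 2)) = Add(-2, Mul(0, 2)) = Add(-2, 0) = -2)
Mul(Mul(-13, 96), F) = Mul(Mul(-13, 96), -2) = Mul(-1248, -2) = 2496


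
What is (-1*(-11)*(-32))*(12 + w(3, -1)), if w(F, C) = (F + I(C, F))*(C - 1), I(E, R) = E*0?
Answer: -2112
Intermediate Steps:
I(E, R) = 0
w(F, C) = F*(-1 + C) (w(F, C) = (F + 0)*(C - 1) = F*(-1 + C))
(-1*(-11)*(-32))*(12 + w(3, -1)) = (-1*(-11)*(-32))*(12 + 3*(-1 - 1)) = (11*(-32))*(12 + 3*(-2)) = -352*(12 - 6) = -352*6 = -2112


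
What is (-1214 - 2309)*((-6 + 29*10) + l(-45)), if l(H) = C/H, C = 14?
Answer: -44974618/45 ≈ -9.9944e+5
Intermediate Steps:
l(H) = 14/H
(-1214 - 2309)*((-6 + 29*10) + l(-45)) = (-1214 - 2309)*((-6 + 29*10) + 14/(-45)) = -3523*((-6 + 290) + 14*(-1/45)) = -3523*(284 - 14/45) = -3523*12766/45 = -44974618/45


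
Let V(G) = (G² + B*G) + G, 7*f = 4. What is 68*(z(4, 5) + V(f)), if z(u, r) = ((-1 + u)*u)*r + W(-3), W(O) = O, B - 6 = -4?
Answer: 196724/49 ≈ 4014.8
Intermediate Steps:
f = 4/7 (f = (⅐)*4 = 4/7 ≈ 0.57143)
B = 2 (B = 6 - 4 = 2)
z(u, r) = -3 + r*u*(-1 + u) (z(u, r) = ((-1 + u)*u)*r - 3 = (u*(-1 + u))*r - 3 = r*u*(-1 + u) - 3 = -3 + r*u*(-1 + u))
V(G) = G² + 3*G (V(G) = (G² + 2*G) + G = G² + 3*G)
68*(z(4, 5) + V(f)) = 68*((-3 + 5*4² - 1*5*4) + 4*(3 + 4/7)/7) = 68*((-3 + 5*16 - 20) + (4/7)*(25/7)) = 68*((-3 + 80 - 20) + 100/49) = 68*(57 + 100/49) = 68*(2893/49) = 196724/49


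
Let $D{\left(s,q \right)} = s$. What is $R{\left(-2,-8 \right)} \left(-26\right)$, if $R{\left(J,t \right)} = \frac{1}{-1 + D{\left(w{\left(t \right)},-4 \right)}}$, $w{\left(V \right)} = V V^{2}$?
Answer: $\frac{26}{513} \approx 0.050682$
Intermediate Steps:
$w{\left(V \right)} = V^{3}$
$R{\left(J,t \right)} = \frac{1}{-1 + t^{3}}$
$R{\left(-2,-8 \right)} \left(-26\right) = \frac{1}{-1 + \left(-8\right)^{3}} \left(-26\right) = \frac{1}{-1 - 512} \left(-26\right) = \frac{1}{-513} \left(-26\right) = \left(- \frac{1}{513}\right) \left(-26\right) = \frac{26}{513}$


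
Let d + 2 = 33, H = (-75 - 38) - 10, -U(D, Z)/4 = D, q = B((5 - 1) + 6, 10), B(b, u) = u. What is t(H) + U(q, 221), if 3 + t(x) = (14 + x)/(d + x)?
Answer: -3847/92 ≈ -41.815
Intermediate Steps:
q = 10
U(D, Z) = -4*D
H = -123 (H = -113 - 10 = -123)
d = 31 (d = -2 + 33 = 31)
t(x) = -3 + (14 + x)/(31 + x)
t(H) + U(q, 221) = (-79 - 2*(-123))/(31 - 123) - 4*10 = (-79 + 246)/(-92) - 40 = -1/92*167 - 40 = -167/92 - 40 = -3847/92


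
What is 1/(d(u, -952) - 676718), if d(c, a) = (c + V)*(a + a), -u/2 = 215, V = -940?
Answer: 1/1931762 ≈ 5.1766e-7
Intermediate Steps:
u = -430 (u = -2*215 = -430)
d(c, a) = 2*a*(-940 + c) (d(c, a) = (c - 940)*(a + a) = (-940 + c)*(2*a) = 2*a*(-940 + c))
1/(d(u, -952) - 676718) = 1/(2*(-952)*(-940 - 430) - 676718) = 1/(2*(-952)*(-1370) - 676718) = 1/(2608480 - 676718) = 1/1931762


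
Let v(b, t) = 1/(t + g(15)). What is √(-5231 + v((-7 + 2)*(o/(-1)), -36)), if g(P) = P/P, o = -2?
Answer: I*√6408010/35 ≈ 72.326*I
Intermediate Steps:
g(P) = 1
v(b, t) = 1/(1 + t) (v(b, t) = 1/(t + 1) = 1/(1 + t))
√(-5231 + v((-7 + 2)*(o/(-1)), -36)) = √(-5231 + 1/(1 - 36)) = √(-5231 + 1/(-35)) = √(-5231 - 1/35) = √(-183086/35) = I*√6408010/35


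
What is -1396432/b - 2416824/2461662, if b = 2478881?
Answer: -523809037996/339009286679 ≈ -1.5451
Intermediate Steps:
-1396432/b - 2416824/2461662 = -1396432/2478881 - 2416824/2461662 = -1396432*1/2478881 - 2416824*1/2461662 = -1396432/2478881 - 134268/136759 = -523809037996/339009286679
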